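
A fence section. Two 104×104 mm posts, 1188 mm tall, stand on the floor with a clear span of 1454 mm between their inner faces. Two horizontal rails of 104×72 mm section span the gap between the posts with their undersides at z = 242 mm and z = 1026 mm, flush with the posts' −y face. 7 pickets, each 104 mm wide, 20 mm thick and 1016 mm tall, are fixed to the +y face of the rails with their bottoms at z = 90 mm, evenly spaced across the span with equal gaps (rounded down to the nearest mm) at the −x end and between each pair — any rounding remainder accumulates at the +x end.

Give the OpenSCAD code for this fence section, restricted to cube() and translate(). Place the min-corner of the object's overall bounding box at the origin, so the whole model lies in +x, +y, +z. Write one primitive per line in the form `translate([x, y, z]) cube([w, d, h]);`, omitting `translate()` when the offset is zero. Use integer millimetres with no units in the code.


cube([104, 104, 1188]);
translate([1558, 0, 0]) cube([104, 104, 1188]);
translate([104, 0, 242]) cube([1454, 104, 72]);
translate([104, 0, 1026]) cube([1454, 104, 72]);
translate([194, 104, 90]) cube([104, 20, 1016]);
translate([388, 104, 90]) cube([104, 20, 1016]);
translate([582, 104, 90]) cube([104, 20, 1016]);
translate([776, 104, 90]) cube([104, 20, 1016]);
translate([970, 104, 90]) cube([104, 20, 1016]);
translate([1164, 104, 90]) cube([104, 20, 1016]);
translate([1358, 104, 90]) cube([104, 20, 1016]);


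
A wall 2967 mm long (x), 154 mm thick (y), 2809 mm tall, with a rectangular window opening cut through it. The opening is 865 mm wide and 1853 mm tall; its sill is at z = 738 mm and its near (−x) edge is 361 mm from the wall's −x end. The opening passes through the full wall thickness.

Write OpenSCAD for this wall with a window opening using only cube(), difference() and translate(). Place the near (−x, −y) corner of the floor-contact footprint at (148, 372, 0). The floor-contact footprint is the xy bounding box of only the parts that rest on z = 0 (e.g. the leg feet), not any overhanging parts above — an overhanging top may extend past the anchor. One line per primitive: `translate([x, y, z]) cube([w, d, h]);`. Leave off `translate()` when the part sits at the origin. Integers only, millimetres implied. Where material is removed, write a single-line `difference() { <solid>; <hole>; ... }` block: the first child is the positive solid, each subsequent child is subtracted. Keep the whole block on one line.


difference() { translate([148, 372, 0]) cube([2967, 154, 2809]); translate([509, 372, 738]) cube([865, 154, 1853]); }


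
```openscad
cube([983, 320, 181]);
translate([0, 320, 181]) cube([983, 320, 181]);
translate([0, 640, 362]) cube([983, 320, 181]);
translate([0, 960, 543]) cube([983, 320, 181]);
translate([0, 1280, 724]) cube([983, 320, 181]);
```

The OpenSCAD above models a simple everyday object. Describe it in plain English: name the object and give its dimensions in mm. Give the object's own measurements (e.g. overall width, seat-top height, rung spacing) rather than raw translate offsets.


A straight staircase of 5 solid steps. Each step is 983 mm wide (x), 320 mm deep (y, the going) and 181 mm tall (the rise). The first step rests on the floor; each subsequent step sits one going further in +y and one rise higher in +z, directly behind and above the previous step with no overlap.


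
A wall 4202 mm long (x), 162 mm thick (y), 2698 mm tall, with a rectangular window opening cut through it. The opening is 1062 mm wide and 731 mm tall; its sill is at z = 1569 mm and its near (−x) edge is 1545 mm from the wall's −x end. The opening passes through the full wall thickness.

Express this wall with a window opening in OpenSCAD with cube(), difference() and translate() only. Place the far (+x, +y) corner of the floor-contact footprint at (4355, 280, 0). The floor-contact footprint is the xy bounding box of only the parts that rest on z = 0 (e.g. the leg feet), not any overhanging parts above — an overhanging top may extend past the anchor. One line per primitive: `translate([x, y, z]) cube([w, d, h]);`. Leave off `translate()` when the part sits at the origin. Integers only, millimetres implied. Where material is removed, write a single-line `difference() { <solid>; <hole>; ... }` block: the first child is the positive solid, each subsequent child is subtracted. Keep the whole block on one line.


difference() { translate([153, 118, 0]) cube([4202, 162, 2698]); translate([1698, 118, 1569]) cube([1062, 162, 731]); }


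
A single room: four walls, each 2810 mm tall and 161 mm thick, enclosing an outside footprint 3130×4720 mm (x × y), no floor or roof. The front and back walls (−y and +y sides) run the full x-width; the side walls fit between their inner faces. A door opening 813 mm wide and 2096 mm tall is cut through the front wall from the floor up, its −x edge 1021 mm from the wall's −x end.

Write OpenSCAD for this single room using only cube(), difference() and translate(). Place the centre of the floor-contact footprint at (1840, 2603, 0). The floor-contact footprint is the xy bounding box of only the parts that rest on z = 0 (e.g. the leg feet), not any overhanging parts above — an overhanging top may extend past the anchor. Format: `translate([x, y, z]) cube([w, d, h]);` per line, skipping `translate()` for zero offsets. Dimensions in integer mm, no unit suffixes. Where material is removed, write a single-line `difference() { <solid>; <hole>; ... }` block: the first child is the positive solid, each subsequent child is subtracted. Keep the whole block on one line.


difference() { translate([275, 243, 0]) cube([3130, 161, 2810]); translate([1296, 243, 0]) cube([813, 161, 2096]); }
translate([275, 4802, 0]) cube([3130, 161, 2810]);
translate([275, 404, 0]) cube([161, 4398, 2810]);
translate([3244, 404, 0]) cube([161, 4398, 2810]);


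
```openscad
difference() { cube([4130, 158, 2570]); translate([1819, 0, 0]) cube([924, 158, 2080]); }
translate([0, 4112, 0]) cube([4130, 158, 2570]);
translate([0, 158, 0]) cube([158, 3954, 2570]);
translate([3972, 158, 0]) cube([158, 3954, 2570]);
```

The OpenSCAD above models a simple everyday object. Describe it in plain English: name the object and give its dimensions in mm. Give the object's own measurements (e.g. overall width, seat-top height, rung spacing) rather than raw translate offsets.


A single room: four walls, each 2570 mm tall and 158 mm thick, enclosing an outside footprint 4130×4270 mm (x × y), no floor or roof. The front and back walls (−y and +y sides) run the full x-width; the side walls fit between their inner faces. A door opening 924 mm wide and 2080 mm tall is cut through the front wall from the floor up, its −x edge 1819 mm from the wall's −x end.


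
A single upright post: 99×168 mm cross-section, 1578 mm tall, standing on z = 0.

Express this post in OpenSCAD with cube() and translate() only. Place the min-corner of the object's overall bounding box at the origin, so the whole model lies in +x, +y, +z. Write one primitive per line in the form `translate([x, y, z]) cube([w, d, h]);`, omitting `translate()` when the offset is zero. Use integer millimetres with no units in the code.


cube([99, 168, 1578]);


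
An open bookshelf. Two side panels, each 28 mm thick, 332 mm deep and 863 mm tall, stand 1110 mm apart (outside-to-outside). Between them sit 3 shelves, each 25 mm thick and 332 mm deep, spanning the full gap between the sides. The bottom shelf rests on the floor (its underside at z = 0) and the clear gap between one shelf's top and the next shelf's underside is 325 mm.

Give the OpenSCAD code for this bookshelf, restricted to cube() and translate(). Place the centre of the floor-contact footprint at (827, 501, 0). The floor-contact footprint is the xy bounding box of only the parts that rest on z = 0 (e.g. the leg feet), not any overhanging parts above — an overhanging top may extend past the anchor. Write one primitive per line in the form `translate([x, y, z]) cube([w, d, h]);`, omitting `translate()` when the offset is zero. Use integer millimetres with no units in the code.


translate([272, 335, 0]) cube([28, 332, 863]);
translate([1354, 335, 0]) cube([28, 332, 863]);
translate([300, 335, 0]) cube([1054, 332, 25]);
translate([300, 335, 350]) cube([1054, 332, 25]);
translate([300, 335, 700]) cube([1054, 332, 25]);


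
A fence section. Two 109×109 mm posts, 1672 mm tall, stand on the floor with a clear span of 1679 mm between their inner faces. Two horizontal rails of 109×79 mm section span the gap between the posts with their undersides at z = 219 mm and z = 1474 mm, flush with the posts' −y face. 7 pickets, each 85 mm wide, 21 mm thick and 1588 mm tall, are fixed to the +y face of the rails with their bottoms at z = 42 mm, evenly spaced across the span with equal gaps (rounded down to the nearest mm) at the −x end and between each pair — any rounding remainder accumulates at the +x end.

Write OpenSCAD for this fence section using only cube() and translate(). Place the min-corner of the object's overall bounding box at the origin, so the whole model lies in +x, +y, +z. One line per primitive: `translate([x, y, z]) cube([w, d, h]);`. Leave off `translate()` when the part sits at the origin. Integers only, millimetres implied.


cube([109, 109, 1672]);
translate([1788, 0, 0]) cube([109, 109, 1672]);
translate([109, 0, 219]) cube([1679, 109, 79]);
translate([109, 0, 1474]) cube([1679, 109, 79]);
translate([244, 109, 42]) cube([85, 21, 1588]);
translate([464, 109, 42]) cube([85, 21, 1588]);
translate([684, 109, 42]) cube([85, 21, 1588]);
translate([904, 109, 42]) cube([85, 21, 1588]);
translate([1124, 109, 42]) cube([85, 21, 1588]);
translate([1344, 109, 42]) cube([85, 21, 1588]);
translate([1564, 109, 42]) cube([85, 21, 1588]);


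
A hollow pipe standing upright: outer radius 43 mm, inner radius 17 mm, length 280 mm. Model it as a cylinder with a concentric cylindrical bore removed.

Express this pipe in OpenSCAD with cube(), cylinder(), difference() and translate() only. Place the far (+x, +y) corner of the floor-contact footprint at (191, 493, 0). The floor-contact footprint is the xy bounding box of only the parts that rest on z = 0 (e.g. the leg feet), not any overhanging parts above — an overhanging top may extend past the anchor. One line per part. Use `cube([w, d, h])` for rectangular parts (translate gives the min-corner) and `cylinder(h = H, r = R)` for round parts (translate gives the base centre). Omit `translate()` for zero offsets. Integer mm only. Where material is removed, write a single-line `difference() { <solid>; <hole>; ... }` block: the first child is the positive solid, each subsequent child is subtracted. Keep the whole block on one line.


difference() { translate([148, 450, 0]) cylinder(h = 280, r = 43); translate([148, 450, 0]) cylinder(h = 280, r = 17); }


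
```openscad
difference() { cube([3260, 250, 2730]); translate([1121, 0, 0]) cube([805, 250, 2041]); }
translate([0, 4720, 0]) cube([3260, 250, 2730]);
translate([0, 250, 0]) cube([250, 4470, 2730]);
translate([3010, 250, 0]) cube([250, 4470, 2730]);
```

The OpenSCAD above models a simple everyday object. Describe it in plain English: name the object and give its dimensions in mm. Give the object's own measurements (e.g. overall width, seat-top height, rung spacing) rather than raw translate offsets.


A single room: four walls, each 2730 mm tall and 250 mm thick, enclosing an outside footprint 3260×4970 mm (x × y), no floor or roof. The front and back walls (−y and +y sides) run the full x-width; the side walls fit between their inner faces. A door opening 805 mm wide and 2041 mm tall is cut through the front wall from the floor up, its −x edge 1121 mm from the wall's −x end.


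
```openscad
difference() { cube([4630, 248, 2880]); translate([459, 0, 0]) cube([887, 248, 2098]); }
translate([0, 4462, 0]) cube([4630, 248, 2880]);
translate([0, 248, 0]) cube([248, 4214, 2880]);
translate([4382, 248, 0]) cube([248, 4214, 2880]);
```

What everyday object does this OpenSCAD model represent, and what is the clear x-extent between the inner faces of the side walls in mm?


A single room. The interior width is 4134 mm.

Four walls enclosing a rectangle with a door in the front wall — a room. Outside width 4630 minus two 248 mm walls gives 4134 mm.


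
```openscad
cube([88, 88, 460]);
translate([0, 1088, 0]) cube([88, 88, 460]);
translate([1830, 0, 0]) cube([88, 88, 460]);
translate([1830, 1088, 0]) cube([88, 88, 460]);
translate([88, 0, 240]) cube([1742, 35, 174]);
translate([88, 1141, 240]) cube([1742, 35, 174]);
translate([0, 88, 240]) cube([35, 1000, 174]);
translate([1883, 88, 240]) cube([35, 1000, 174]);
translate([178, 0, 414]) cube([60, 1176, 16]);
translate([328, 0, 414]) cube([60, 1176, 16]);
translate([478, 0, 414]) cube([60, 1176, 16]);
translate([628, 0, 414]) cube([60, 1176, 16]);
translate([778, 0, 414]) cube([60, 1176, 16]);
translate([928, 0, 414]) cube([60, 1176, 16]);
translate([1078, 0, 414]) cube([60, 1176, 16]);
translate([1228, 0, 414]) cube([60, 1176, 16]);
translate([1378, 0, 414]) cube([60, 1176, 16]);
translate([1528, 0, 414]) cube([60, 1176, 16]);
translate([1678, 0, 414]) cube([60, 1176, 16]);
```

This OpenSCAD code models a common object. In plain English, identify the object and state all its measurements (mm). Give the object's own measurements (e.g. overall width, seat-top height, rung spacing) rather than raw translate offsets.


A bed frame 1918 mm long (x) by 1176 mm wide (y). Four 88×88 mm corner posts, 460 mm tall, at the corners of the footprint. Four rails of 35 mm thickness and 174 mm height run between adjacent posts with their undersides at z = 240 mm, their outer faces flush with the outside of the frame (the two x-running rails run between the posts' inner faces; the two y-running rails run between the posts' inner faces). 11 slats, each 60 mm wide (x) and 16 mm thick, lie across the top of the two x-running rails, running the full 1176 mm width of the frame in y; along x they sit between the end posts with a 90 mm gap after the −x posts and between neighbouring slats, leaving 92 mm before the +x posts.


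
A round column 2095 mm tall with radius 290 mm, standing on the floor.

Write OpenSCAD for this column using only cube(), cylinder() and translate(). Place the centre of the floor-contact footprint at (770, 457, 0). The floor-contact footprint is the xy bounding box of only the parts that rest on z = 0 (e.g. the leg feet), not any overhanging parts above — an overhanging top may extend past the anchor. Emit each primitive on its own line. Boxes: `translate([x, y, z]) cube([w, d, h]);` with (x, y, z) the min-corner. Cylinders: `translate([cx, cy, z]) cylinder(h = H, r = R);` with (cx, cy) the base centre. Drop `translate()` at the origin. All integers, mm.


translate([770, 457, 0]) cylinder(h = 2095, r = 290);


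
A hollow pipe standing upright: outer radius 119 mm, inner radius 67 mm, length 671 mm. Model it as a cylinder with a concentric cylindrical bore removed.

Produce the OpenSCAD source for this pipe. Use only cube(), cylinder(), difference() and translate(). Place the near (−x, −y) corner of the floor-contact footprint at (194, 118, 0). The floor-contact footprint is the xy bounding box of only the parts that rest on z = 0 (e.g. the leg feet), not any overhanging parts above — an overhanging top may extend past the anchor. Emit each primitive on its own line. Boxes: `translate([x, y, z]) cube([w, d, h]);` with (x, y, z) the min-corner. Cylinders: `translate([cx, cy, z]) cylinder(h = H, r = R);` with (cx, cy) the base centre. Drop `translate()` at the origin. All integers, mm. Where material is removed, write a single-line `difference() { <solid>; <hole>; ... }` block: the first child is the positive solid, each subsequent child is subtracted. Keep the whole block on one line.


difference() { translate([313, 237, 0]) cylinder(h = 671, r = 119); translate([313, 237, 0]) cylinder(h = 671, r = 67); }


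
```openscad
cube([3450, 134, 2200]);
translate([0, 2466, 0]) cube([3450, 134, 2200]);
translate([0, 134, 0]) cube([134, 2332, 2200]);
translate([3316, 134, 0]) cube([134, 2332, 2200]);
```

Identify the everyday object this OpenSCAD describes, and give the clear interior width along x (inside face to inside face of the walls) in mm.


A house (or room) frame. The interior width is 3182 mm.

Four 2200 mm walls enclosing a rectangle with no floor or roof — a room or house frame. Outside width is 3450 mm and wall thickness is 134 mm, so the interior width is 3450 − 2 × 134 = 3182 mm.


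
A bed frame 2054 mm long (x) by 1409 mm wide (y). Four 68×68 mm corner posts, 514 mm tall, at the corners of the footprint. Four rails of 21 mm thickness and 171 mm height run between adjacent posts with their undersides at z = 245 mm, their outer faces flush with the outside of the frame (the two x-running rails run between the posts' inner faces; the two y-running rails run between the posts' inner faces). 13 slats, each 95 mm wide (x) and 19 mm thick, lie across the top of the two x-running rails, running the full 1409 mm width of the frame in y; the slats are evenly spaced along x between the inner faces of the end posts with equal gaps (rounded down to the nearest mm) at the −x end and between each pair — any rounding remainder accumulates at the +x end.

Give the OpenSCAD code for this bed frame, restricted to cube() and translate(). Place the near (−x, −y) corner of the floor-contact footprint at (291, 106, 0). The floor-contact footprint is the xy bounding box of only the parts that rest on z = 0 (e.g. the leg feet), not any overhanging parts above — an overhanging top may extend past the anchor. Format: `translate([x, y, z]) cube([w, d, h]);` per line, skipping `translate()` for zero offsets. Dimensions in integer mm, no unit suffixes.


translate([291, 106, 0]) cube([68, 68, 514]);
translate([291, 1447, 0]) cube([68, 68, 514]);
translate([2277, 106, 0]) cube([68, 68, 514]);
translate([2277, 1447, 0]) cube([68, 68, 514]);
translate([359, 106, 245]) cube([1918, 21, 171]);
translate([359, 1494, 245]) cube([1918, 21, 171]);
translate([291, 174, 245]) cube([21, 1273, 171]);
translate([2324, 174, 245]) cube([21, 1273, 171]);
translate([407, 106, 416]) cube([95, 1409, 19]);
translate([550, 106, 416]) cube([95, 1409, 19]);
translate([693, 106, 416]) cube([95, 1409, 19]);
translate([836, 106, 416]) cube([95, 1409, 19]);
translate([979, 106, 416]) cube([95, 1409, 19]);
translate([1122, 106, 416]) cube([95, 1409, 19]);
translate([1265, 106, 416]) cube([95, 1409, 19]);
translate([1408, 106, 416]) cube([95, 1409, 19]);
translate([1551, 106, 416]) cube([95, 1409, 19]);
translate([1694, 106, 416]) cube([95, 1409, 19]);
translate([1837, 106, 416]) cube([95, 1409, 19]);
translate([1980, 106, 416]) cube([95, 1409, 19]);
translate([2123, 106, 416]) cube([95, 1409, 19]);


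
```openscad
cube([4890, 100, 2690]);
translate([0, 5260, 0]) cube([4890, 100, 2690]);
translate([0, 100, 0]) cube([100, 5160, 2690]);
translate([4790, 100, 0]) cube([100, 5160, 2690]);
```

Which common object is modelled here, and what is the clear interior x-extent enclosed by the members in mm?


A house (or room) frame. The interior width is 4690 mm.

Four 2690 mm walls enclosing a rectangle with no floor or roof — a room or house frame. Outside width is 4890 mm and wall thickness is 100 mm, so the interior width is 4890 − 2 × 100 = 4690 mm.


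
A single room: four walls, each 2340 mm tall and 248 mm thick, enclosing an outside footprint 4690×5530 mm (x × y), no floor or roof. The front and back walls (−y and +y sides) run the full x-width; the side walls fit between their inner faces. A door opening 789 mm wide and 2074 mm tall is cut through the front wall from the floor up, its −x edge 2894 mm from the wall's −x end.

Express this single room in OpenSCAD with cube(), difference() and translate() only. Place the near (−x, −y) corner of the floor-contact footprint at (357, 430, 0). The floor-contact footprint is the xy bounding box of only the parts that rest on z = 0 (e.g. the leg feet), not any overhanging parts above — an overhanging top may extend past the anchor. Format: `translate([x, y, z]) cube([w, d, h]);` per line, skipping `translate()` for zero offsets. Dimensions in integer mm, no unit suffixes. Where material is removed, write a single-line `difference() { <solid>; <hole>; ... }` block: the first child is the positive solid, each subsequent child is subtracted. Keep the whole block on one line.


difference() { translate([357, 430, 0]) cube([4690, 248, 2340]); translate([3251, 430, 0]) cube([789, 248, 2074]); }
translate([357, 5712, 0]) cube([4690, 248, 2340]);
translate([357, 678, 0]) cube([248, 5034, 2340]);
translate([4799, 678, 0]) cube([248, 5034, 2340]);


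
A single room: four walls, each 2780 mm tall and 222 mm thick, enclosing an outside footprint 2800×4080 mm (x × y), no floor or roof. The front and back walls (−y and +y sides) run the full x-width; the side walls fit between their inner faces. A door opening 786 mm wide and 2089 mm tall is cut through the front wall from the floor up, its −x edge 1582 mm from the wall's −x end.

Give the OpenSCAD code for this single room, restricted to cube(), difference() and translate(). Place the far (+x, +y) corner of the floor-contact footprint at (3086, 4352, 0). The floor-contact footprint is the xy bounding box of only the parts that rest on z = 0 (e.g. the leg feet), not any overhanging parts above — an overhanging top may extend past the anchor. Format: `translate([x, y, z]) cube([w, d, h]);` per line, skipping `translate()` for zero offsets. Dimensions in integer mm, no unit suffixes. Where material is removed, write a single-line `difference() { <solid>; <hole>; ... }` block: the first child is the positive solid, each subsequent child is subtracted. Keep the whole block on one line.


difference() { translate([286, 272, 0]) cube([2800, 222, 2780]); translate([1868, 272, 0]) cube([786, 222, 2089]); }
translate([286, 4130, 0]) cube([2800, 222, 2780]);
translate([286, 494, 0]) cube([222, 3636, 2780]);
translate([2864, 494, 0]) cube([222, 3636, 2780]);


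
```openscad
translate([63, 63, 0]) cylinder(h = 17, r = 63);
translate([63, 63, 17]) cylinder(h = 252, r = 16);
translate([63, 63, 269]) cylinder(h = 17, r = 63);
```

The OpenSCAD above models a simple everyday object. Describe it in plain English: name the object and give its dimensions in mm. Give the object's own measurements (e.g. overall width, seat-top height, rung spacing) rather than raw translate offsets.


A spool: two coaxial disc flanges of radius 63 mm and thickness 17 mm, joined by a core cylinder of radius 16 mm and height 252 mm. The lower flange rests on z = 0 and the three cylinders share a vertical axis.


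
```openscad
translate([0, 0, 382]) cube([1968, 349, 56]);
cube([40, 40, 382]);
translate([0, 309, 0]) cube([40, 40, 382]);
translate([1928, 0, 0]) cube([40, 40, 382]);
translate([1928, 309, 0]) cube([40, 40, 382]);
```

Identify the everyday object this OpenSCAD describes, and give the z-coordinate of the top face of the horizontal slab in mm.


A bench. The seat-top height is 438 mm.

A long slab on four corner posts — a bench. The slab sits at z = 382 with thickness 56, so the top is 382 + 56 = 438 mm.


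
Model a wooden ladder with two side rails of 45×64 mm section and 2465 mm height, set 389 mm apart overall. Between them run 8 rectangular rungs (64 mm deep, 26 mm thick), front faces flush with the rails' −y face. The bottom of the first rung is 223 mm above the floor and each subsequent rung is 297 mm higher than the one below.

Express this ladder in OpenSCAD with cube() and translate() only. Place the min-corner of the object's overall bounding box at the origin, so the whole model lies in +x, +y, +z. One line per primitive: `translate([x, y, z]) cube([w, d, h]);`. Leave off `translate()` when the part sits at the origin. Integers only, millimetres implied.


cube([45, 64, 2465]);
translate([344, 0, 0]) cube([45, 64, 2465]);
translate([45, 0, 223]) cube([299, 64, 26]);
translate([45, 0, 520]) cube([299, 64, 26]);
translate([45, 0, 817]) cube([299, 64, 26]);
translate([45, 0, 1114]) cube([299, 64, 26]);
translate([45, 0, 1411]) cube([299, 64, 26]);
translate([45, 0, 1708]) cube([299, 64, 26]);
translate([45, 0, 2005]) cube([299, 64, 26]);
translate([45, 0, 2302]) cube([299, 64, 26]);


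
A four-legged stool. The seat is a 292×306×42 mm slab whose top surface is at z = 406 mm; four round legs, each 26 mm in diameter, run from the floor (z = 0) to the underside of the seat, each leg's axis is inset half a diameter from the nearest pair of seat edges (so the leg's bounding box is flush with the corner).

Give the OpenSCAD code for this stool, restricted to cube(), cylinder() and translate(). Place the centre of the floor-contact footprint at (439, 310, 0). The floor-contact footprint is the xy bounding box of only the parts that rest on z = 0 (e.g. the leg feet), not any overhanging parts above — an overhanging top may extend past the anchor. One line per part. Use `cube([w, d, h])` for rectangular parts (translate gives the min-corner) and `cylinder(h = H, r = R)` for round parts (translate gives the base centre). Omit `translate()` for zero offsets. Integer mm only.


// leg_h = 406 - 42 = 364
translate([293, 157, 364]) cube([292, 306, 42]);
translate([306, 170, 0]) cylinder(h = 364, r = 13);
translate([572, 170, 0]) cylinder(h = 364, r = 13);
translate([306, 450, 0]) cylinder(h = 364, r = 13);
translate([572, 450, 0]) cylinder(h = 364, r = 13);


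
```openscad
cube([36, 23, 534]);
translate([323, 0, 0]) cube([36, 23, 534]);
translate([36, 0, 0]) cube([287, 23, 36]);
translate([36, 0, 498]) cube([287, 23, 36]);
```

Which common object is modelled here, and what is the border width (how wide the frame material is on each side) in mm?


A picture frame. The border width is 36 mm.

Four thin pieces enclosing a rectangular opening — a picture frame. The two full-height stiles are 534 mm tall; the top rail sits at z = 498 and is 36 mm tall, so the border above the opening is 534 − 498 = 36 mm, matching the stile x-width.


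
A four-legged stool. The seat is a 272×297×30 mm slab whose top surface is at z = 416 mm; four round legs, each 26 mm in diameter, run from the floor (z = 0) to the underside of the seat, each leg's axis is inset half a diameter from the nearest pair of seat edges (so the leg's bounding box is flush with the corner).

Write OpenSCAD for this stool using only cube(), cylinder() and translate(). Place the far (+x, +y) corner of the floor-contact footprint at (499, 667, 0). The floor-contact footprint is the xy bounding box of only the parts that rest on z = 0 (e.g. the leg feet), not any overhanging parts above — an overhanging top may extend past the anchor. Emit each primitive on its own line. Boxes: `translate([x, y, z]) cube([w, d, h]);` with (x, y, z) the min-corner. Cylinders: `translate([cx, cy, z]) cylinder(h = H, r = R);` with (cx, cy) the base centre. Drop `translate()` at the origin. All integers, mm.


// leg_h = 416 - 30 = 386
translate([227, 370, 386]) cube([272, 297, 30]);
translate([240, 383, 0]) cylinder(h = 386, r = 13);
translate([486, 383, 0]) cylinder(h = 386, r = 13);
translate([240, 654, 0]) cylinder(h = 386, r = 13);
translate([486, 654, 0]) cylinder(h = 386, r = 13);


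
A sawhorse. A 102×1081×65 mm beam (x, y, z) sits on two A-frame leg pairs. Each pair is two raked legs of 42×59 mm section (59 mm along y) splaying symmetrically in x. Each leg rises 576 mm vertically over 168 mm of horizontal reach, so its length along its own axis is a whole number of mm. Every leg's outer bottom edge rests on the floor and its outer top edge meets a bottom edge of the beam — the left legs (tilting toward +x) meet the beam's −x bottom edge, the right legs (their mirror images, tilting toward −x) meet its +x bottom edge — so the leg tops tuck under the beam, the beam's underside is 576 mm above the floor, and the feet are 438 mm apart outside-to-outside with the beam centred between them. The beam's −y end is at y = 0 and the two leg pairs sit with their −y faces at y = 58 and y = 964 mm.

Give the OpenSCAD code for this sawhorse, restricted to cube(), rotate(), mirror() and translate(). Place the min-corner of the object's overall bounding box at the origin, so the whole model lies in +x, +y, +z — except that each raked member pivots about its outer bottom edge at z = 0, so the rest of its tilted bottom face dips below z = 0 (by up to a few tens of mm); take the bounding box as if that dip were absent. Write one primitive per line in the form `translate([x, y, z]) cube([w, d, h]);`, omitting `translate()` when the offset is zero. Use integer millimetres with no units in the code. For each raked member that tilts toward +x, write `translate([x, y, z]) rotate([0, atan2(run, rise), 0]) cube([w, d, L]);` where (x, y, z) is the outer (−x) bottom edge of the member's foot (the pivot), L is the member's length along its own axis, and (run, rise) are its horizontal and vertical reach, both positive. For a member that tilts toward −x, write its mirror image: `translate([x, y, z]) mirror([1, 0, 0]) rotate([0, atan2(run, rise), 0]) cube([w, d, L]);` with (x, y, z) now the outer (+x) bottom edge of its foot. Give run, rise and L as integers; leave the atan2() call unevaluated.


// leg length = √(168² + 576²) = 600
// right-leg outer foot x = 2·168 + 102 = 438
// beam min-corner = (168, 0, 576)
translate([168, 0, 576]) cube([102, 1081, 65]);
translate([0, 58, 0]) rotate([0, atan2(168, 576), 0]) cube([42, 59, 600]);
translate([438, 58, 0]) mirror([1, 0, 0]) rotate([0, atan2(168, 576), 0]) cube([42, 59, 600]);
translate([0, 964, 0]) rotate([0, atan2(168, 576), 0]) cube([42, 59, 600]);
translate([438, 964, 0]) mirror([1, 0, 0]) rotate([0, atan2(168, 576), 0]) cube([42, 59, 600]);


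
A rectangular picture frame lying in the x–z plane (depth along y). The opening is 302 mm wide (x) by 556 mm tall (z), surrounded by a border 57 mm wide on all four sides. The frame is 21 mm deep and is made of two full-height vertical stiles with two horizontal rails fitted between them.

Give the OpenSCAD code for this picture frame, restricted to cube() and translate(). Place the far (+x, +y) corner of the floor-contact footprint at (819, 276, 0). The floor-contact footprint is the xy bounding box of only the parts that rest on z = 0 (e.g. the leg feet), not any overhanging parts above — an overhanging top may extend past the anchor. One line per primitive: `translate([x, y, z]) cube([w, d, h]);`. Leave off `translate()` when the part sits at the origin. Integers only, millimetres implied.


translate([403, 255, 0]) cube([57, 21, 670]);
translate([762, 255, 0]) cube([57, 21, 670]);
translate([460, 255, 0]) cube([302, 21, 57]);
translate([460, 255, 613]) cube([302, 21, 57]);


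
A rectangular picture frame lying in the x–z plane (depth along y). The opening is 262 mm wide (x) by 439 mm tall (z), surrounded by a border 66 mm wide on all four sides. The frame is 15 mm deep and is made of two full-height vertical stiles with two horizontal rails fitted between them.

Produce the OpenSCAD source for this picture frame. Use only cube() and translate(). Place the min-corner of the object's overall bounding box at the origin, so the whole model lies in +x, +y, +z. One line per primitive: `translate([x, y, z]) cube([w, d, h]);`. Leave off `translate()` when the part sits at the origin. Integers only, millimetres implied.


cube([66, 15, 571]);
translate([328, 0, 0]) cube([66, 15, 571]);
translate([66, 0, 0]) cube([262, 15, 66]);
translate([66, 0, 505]) cube([262, 15, 66]);


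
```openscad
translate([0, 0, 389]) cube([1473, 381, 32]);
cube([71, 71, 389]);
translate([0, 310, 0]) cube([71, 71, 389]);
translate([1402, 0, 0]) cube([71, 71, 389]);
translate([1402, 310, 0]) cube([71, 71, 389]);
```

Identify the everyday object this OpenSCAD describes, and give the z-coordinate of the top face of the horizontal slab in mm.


A bench. The seat-top height is 421 mm.

A long slab on four corner posts — a bench. The slab sits at z = 389 with thickness 32, so the top is 389 + 32 = 421 mm.


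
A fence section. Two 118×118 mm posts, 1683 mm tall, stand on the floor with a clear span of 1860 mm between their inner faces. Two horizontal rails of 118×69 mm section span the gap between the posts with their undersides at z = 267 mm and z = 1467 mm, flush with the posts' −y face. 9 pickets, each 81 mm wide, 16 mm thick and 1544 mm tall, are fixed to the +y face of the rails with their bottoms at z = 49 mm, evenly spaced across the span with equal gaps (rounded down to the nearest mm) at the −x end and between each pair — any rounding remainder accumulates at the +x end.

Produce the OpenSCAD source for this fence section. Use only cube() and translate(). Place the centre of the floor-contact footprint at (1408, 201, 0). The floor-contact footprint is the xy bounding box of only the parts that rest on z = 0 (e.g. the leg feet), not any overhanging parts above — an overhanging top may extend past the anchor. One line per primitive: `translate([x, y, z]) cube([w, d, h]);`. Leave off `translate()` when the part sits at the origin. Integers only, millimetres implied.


translate([360, 142, 0]) cube([118, 118, 1683]);
translate([2338, 142, 0]) cube([118, 118, 1683]);
translate([478, 142, 267]) cube([1860, 118, 69]);
translate([478, 142, 1467]) cube([1860, 118, 69]);
translate([591, 260, 49]) cube([81, 16, 1544]);
translate([785, 260, 49]) cube([81, 16, 1544]);
translate([979, 260, 49]) cube([81, 16, 1544]);
translate([1173, 260, 49]) cube([81, 16, 1544]);
translate([1367, 260, 49]) cube([81, 16, 1544]);
translate([1561, 260, 49]) cube([81, 16, 1544]);
translate([1755, 260, 49]) cube([81, 16, 1544]);
translate([1949, 260, 49]) cube([81, 16, 1544]);
translate([2143, 260, 49]) cube([81, 16, 1544]);


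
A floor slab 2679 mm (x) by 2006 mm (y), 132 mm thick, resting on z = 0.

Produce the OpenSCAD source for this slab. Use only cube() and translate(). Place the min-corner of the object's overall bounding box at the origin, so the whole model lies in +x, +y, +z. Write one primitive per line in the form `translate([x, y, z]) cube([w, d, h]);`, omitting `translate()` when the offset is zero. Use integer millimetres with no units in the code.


cube([2679, 2006, 132]);


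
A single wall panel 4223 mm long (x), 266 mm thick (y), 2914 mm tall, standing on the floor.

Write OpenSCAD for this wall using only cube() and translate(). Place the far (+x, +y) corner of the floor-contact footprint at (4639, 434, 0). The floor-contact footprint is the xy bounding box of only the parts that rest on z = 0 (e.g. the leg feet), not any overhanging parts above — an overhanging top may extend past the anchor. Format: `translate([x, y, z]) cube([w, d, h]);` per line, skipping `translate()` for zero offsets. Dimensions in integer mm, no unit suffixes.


translate([416, 168, 0]) cube([4223, 266, 2914]);


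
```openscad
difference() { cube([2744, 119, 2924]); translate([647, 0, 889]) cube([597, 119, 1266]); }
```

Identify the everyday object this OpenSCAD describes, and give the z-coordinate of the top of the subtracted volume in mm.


A wall with a window opening. The window head height is 2155 mm.

A wall with a rectangular opening subtracted — a window. Sill at z = 889, opening 1266 mm tall, so the head is at 889 + 1266 = 2155 mm.


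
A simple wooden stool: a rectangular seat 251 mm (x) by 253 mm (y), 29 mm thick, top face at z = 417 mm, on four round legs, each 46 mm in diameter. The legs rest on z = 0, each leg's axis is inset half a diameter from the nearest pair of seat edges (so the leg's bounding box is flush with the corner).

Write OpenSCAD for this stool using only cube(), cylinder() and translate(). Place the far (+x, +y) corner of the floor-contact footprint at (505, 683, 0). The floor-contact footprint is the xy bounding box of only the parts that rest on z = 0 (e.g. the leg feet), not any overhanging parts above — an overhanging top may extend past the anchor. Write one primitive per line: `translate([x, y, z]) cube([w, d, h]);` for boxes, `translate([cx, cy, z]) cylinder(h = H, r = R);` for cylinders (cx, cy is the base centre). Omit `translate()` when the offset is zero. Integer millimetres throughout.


translate([254, 430, 388]) cube([251, 253, 29]);
translate([277, 453, 0]) cylinder(h = 388, r = 23);
translate([482, 453, 0]) cylinder(h = 388, r = 23);
translate([277, 660, 0]) cylinder(h = 388, r = 23);
translate([482, 660, 0]) cylinder(h = 388, r = 23);


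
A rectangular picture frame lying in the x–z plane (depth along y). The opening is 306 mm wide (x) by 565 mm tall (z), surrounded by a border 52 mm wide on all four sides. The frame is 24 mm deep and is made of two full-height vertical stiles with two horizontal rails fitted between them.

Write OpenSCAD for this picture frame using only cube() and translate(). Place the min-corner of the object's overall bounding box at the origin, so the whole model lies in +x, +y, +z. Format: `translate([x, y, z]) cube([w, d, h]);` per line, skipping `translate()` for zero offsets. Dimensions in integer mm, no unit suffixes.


cube([52, 24, 669]);
translate([358, 0, 0]) cube([52, 24, 669]);
translate([52, 0, 0]) cube([306, 24, 52]);
translate([52, 0, 617]) cube([306, 24, 52]);


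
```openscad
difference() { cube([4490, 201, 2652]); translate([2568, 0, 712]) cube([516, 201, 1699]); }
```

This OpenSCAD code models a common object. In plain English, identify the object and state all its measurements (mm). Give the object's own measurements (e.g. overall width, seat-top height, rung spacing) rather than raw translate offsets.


A wall 4490 mm long (x), 201 mm thick (y), 2652 mm tall, with a rectangular window opening cut through it. The opening is 516 mm wide and 1699 mm tall; its sill is at z = 712 mm and its near (−x) edge is 2568 mm from the wall's −x end. The opening passes through the full wall thickness.


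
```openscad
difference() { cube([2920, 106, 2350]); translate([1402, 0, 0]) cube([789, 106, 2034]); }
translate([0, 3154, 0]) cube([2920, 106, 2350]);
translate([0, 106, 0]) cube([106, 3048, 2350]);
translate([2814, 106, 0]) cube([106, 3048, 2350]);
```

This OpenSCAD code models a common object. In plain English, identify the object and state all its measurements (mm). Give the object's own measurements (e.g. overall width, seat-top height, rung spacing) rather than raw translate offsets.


A single room: four walls, each 2350 mm tall and 106 mm thick, enclosing an outside footprint 2920×3260 mm (x × y), no floor or roof. The front and back walls (−y and +y sides) run the full x-width; the side walls fit between their inner faces. A door opening 789 mm wide and 2034 mm tall is cut through the front wall from the floor up, its −x edge 1402 mm from the wall's −x end.


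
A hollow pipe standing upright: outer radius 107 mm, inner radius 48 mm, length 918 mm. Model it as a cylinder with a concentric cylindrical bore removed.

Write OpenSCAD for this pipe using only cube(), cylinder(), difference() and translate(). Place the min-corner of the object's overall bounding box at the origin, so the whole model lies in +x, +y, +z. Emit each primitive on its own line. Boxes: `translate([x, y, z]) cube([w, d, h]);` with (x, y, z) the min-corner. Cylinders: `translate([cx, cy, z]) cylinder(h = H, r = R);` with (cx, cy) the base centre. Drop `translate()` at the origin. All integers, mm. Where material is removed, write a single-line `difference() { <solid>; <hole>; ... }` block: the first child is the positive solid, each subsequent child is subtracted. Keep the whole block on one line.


difference() { translate([107, 107, 0]) cylinder(h = 918, r = 107); translate([107, 107, 0]) cylinder(h = 918, r = 48); }


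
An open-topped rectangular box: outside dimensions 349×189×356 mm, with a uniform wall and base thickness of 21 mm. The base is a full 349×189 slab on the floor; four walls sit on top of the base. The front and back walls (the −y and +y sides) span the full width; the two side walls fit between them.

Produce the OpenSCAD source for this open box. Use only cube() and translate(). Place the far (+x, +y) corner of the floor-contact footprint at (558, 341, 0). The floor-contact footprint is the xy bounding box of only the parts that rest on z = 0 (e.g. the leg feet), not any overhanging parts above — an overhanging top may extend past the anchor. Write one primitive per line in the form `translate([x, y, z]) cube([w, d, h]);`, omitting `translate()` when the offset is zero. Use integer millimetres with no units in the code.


translate([209, 152, 0]) cube([349, 189, 21]);
translate([209, 152, 21]) cube([349, 21, 335]);
translate([209, 320, 21]) cube([349, 21, 335]);
translate([209, 173, 21]) cube([21, 147, 335]);
translate([537, 173, 21]) cube([21, 147, 335]);
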